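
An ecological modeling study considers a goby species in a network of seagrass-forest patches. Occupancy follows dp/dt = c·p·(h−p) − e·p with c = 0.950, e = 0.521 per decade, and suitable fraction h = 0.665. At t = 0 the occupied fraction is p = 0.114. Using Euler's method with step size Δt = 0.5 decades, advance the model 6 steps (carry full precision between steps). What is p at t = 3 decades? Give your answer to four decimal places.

Update rule: p ← p + [c·p·(h−p) − e·p]·Δt with Δt = 0.5.
p: 0.11400 → 0.11414  (Δp = +0.00014)
p: 0.11414 → 0.11427  (Δp = +0.00013)
p: 0.11427 → 0.11440  (Δp = +0.00013)
p: 0.11440 → 0.11452  (Δp = +0.00012)
p: 0.11452 → 0.11463  (Δp = +0.00011)
p: 0.11463 → 0.11473  (Δp = +0.00011)

0.1147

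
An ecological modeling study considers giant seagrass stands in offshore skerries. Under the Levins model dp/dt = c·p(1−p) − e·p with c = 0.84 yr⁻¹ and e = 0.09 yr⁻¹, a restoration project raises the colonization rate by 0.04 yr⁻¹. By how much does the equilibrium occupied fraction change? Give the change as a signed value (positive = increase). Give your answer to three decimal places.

0.005

Before: p* = 1 − 0.09/0.84 = 0.8929.
After the change, c = 0.88, e = 0.09, so p* = 1 − 0.09/0.88 = 0.8977.
Δp* = 0.8977 − 0.8929 = +0.0049.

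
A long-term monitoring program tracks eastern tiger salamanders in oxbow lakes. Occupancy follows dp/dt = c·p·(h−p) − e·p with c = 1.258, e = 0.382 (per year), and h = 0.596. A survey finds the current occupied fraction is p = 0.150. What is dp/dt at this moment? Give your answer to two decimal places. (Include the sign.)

Colonization term: c·p·(h−p) = 1.258×0.150×0.4460 = 0.08416.
Extinction term: e·p = 0.05730.
dp/dt = 0.08416 − 0.05730 = 0.02686.

0.03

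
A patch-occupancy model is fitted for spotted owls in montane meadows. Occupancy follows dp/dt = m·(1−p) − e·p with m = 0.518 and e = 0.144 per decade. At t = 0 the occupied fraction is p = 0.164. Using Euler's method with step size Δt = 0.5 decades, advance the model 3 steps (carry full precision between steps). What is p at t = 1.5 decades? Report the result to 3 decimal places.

Update rule: p ← p + [m·(1−p) − e·p]·Δt with Δt = 0.5.
step 1: Δp = +0.20472, p = 0.36872
step 2: Δp = +0.13696, p = 0.50567
step 3: Δp = +0.09162, p = 0.59729

0.597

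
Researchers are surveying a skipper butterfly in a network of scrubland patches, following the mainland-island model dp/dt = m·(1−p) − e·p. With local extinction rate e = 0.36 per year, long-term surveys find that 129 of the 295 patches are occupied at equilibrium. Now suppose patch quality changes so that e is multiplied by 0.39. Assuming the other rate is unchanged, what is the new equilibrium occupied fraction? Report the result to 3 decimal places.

Observed p* = 129/295 = 0.43729.
Balance m(1−p*) = e·p* gives m = e·p*/(1−p*) = 0.36×0.43729/0.56271 = 0.27976.
New p* = m/(m+e) = 0.27976/(0.27976+0.14040) = 0.66584.

0.666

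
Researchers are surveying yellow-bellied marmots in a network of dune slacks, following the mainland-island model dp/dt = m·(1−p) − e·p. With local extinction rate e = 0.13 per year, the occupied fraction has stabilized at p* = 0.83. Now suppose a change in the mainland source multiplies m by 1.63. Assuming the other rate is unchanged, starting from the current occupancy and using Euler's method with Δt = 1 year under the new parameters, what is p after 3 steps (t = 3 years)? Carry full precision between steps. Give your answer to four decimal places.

Balance m(1−p*) = e·p* gives m = e·p*/(1−p*) = 0.13×0.83000/0.17000 = 0.63471.
Starting from p₀ = 0.83000; update p ← p + (dp/dt)·Δt with the new parameters.
  1  |  dp/dt·Δt = +0.067977  |  p_1 = 0.897977
  2  |  dp/dt·Δt = -0.011187  |  p_2 = 0.886790
  3  |  dp/dt·Δt = +0.001841  |  p_3 = 0.888631

0.8886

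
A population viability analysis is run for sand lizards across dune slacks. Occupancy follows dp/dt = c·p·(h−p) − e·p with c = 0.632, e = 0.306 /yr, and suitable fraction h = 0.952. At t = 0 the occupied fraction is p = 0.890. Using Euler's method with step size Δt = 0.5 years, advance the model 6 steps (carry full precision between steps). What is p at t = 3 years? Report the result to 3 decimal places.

Update rule: p ← p + [c·p·(h−p) − e·p]·Δt with Δt = 0.5.
p: 0.89000 → 0.77127  (Δp = -0.11873)
p: 0.77127 → 0.69731  (Δp = -0.07396)
p: 0.69731 → 0.64674  (Δp = -0.05057)
p: 0.64674 → 0.61018  (Δp = -0.03657)
p: 0.61018 → 0.58273  (Δp = -0.02745)
p: 0.58273 → 0.56157  (Δp = -0.02116)

0.562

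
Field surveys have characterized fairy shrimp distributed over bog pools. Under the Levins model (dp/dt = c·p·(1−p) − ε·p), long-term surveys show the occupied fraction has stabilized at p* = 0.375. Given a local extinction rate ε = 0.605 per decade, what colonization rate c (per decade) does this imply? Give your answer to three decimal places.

At equilibrium c(1−p*) = ε, so c = ε/(1−p*).
c = 0.605/(1 − 0.375) = 0.605/0.6250 = 0.9680.

0.968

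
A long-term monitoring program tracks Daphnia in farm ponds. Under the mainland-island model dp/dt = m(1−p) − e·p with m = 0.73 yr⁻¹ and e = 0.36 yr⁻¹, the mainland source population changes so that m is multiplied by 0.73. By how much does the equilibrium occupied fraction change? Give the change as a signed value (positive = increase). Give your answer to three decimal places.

Before: p* = 0.73/(0.73+0.36) = 0.6697.
After: m = 0.5329, e = 0.36; p* = 0.5329/0.8929 = 0.5968.
Δp* = 0.5968 − 0.6697 = -0.0729.

-0.073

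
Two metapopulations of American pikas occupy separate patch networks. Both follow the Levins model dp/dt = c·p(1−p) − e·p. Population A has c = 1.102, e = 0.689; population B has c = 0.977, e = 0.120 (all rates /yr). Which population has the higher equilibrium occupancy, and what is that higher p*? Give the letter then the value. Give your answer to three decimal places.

B, 0.877

A: p*_A = 1 − 0.689/1.102 = 0.3748.
B: p*_B = 1 − 0.120/0.977 = 0.8772.
B is higher at 0.8772.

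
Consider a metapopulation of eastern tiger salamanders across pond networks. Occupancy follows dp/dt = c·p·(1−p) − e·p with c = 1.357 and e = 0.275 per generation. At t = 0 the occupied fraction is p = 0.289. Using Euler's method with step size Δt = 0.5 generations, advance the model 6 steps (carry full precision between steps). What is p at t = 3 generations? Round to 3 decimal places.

0.765

Update rule: p ← p + [c·p·(1−p) − e·p]·Δt with Δt = 0.5.
step 1: Δp = +0.09968, p = 0.38868
step 2: Δp = +0.10777, p = 0.49645
step 3: Δp = +0.10135, p = 0.59781
step 4: Δp = +0.08094, p = 0.67874
step 5: Δp = +0.05462, p = 0.73336
step 6: Δp = +0.03184, p = 0.76520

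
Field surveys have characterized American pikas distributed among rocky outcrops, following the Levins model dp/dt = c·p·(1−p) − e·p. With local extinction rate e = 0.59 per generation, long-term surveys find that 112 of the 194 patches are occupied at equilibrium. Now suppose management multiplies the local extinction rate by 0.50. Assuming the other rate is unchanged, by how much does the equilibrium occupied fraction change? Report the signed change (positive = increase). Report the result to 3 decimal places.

0.211

Observed p* = 112/194 = 0.57732.
Balance c(1−p*) = e gives c = e/(1 − 0.57732) = 0.59/0.42268 = 1.39586.
New p* = 1 − e/c = 1 − 0.29500/1.39586 = 0.78866.
Δp* = 0.78866 − 0.57732 = +0.21134.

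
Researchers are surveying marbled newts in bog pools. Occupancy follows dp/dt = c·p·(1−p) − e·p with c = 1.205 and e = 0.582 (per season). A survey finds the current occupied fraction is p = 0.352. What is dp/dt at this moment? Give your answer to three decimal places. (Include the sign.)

0.070

Colonization term: c·p·(1−p) = 1.205×0.352×0.6480 = 0.27486.
Extinction term: e·p = 0.20486.
dp/dt = 0.27486 − 0.20486 = 0.06999.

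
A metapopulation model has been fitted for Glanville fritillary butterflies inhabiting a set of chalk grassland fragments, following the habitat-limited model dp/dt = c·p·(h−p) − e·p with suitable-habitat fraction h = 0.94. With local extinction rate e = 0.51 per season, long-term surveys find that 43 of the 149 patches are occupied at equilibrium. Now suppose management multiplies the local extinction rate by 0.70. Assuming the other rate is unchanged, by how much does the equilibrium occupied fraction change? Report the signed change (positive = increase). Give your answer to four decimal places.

Observed p* = 43/149 = 0.28859.
Balance c(h−p*) = e gives c = e/(0.94 − 0.28859) = 0.51/0.65141 = 0.78292.
New p* = 0.94 − e/c = 0.94 − 0.35700/0.78292 = 0.48401.
Δp* = 0.48401 − 0.28859 = +0.19542.

0.1954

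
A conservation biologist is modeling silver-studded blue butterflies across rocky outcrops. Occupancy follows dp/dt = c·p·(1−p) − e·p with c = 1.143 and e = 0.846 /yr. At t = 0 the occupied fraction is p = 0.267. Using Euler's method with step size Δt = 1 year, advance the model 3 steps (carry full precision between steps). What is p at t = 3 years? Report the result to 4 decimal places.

Update rule: p ← p + [c·p·(1−p) − e·p]·Δt with Δt = 1.
step 1: Δp = -0.00218, p = 0.26482
step 2: Δp = -0.00151, p = 0.26331
step 3: Δp = -0.00104, p = 0.26227

0.2623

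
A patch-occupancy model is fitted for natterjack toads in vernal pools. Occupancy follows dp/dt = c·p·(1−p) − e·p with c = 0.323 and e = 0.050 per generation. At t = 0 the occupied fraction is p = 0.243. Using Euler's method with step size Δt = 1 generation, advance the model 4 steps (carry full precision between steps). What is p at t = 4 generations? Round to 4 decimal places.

Update rule: p ← p + [c·p·(1−p) − e·p]·Δt with Δt = 1.
step 1: Δp = +0.04727, p = 0.29027
step 2: Δp = +0.05203, p = 0.34229
step 3: Δp = +0.05560, p = 0.39790
step 4: Δp = +0.05749, p = 0.45538

0.4554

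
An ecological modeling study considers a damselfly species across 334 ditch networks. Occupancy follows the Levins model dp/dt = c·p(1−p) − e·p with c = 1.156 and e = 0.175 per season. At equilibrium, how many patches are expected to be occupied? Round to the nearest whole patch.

283

p* = 1 − e/c = 1 − 0.175/1.156 = 0.8486.
Expected occupied patches = N × p* = 334 × 0.8486 = 283.44 ≈ 283.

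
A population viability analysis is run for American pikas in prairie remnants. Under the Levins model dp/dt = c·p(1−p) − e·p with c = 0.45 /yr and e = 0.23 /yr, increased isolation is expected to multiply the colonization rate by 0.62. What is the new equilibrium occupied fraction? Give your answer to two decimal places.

Before: p* = 1 − 0.23/0.45 = 0.4889.
After the change, c = 0.279, e = 0.23, so p* = 1 − 0.23/0.279 = 0.1756.

0.18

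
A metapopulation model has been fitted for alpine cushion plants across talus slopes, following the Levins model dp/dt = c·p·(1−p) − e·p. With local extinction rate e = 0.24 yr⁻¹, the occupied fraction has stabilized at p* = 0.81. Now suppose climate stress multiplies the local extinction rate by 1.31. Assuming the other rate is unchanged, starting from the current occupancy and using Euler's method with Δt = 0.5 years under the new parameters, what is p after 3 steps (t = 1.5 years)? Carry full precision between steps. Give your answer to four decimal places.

Balance c(1−p*) = e gives c = e/(1 − 0.81000) = 0.24/0.19000 = 1.26316.
Starting from p₀ = 0.81000; update p ← p + (dp/dt)·Δt with the new parameters.
  1  |  dp/dt·Δt = -0.030132  |  p_1 = 0.779868
  2  |  dp/dt·Δt = -0.014170  |  p_2 = 0.765698
  3  |  dp/dt·Δt = -0.007060  |  p_3 = 0.758639

0.7586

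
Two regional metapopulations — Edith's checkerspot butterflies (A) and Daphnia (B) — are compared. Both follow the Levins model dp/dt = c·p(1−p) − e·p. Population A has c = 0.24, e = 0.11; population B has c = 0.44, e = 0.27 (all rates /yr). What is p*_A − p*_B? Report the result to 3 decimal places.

A: p*_A = 1 − 0.11/0.24 = 0.5417.
B: p*_B = 1 − 0.27/0.44 = 0.3864.
p*_A − p*_B = 0.5417 − 0.3864 = 0.1553.

0.155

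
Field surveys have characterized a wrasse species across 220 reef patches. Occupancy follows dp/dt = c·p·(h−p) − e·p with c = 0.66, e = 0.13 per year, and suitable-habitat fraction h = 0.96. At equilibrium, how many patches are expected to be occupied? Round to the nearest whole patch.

p* = h − e/c = 0.96 − 0.1970 = 0.7630.
Expected occupied patches = N × p* = 220 × 0.7630 = 167.87 ≈ 168.

168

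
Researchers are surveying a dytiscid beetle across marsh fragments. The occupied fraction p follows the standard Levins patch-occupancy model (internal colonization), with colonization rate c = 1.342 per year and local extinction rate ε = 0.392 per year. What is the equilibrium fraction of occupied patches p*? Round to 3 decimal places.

0.708

Setting dp/dt = 0 and dividing through by p* gives c·(1−p*) = ε.
So p* = 1 − ε/c = 1 − 0.392/1.342 = 1 − 0.2921 = 0.7079.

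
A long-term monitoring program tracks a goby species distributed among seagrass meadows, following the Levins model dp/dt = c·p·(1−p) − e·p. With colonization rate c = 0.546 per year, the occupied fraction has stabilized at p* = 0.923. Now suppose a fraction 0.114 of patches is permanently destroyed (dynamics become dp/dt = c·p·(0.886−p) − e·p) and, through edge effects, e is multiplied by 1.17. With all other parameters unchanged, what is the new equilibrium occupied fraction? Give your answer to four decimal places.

0.7959

Balance c(1−p*) = e gives e = 0.546×(1 − 0.92300) = 0.04204.
New p* = 0.886 − e/c = 0.886 − 0.04919/0.54600 = 0.79591.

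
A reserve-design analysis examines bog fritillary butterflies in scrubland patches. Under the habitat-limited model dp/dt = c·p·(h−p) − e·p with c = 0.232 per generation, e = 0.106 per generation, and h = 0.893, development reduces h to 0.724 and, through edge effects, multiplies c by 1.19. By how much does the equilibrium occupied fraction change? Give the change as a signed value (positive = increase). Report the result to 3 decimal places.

-0.096

Before: p* = h − e/c = 0.893 − 0.106/0.232 = 0.893 − 0.4569 = 0.4361.
After: c = 0.27608, e = 0.106, h = 0.724; p* = 0.724 − 0.106/0.27608 = 0.3401.
Δp* = 0.3401 − 0.4361 = -0.0961.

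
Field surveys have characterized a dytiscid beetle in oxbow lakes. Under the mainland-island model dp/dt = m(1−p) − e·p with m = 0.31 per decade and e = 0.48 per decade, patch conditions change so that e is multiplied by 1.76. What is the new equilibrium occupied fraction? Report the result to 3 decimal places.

0.268

Before: p* = 0.31/(0.31+0.48) = 0.3924.
After: m = 0.31, e = 0.8448; p* = 0.31/1.1548 = 0.2684.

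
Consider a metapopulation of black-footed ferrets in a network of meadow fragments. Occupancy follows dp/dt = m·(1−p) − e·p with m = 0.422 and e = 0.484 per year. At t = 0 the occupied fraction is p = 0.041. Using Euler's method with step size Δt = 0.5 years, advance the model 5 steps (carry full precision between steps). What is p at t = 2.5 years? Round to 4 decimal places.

0.4450

Update rule: p ← p + [m·(1−p) − e·p]·Δt with Δt = 0.5.
step 1: Δp = +0.19243, p = 0.23343
step 2: Δp = +0.10526, p = 0.33868
step 3: Δp = +0.05758, p = 0.39626
step 4: Δp = +0.03149, p = 0.42775
step 5: Δp = +0.01723, p = 0.44498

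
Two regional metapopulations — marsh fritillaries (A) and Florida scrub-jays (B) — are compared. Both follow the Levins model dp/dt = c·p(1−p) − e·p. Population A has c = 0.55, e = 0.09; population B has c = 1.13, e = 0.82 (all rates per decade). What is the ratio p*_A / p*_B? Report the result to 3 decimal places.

A: p*_A = 1 − 0.09/0.55 = 0.8364.
B: p*_B = 1 − 0.82/1.13 = 0.2743.
p*_A / p*_B = 0.8364/0.2743 = 3.0487.

3.049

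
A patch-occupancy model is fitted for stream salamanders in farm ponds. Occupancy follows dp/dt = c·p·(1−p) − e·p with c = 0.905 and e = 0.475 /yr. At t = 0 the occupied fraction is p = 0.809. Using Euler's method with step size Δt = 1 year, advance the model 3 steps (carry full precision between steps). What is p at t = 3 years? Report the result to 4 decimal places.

Update rule: p ← p + [c·p·(1−p) − e·p]·Δt with Δt = 1.
p: 0.80900 → 0.56456  (Δp = -0.24444)
p: 0.56456 → 0.51887  (Δp = -0.04569)
p: 0.51887 → 0.49834  (Δp = -0.02054)

0.4983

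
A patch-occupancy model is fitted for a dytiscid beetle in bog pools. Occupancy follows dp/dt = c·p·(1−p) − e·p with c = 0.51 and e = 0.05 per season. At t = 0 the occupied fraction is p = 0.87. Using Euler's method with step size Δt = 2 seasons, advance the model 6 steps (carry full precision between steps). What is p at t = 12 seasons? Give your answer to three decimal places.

Update rule: p ← p + [c·p·(1−p) − e·p]·Δt with Δt = 2.
step 1: Δp = +0.02836, p = 0.89836
step 2: Δp = +0.00330, p = 0.90166
step 3: Δp = +0.00028, p = 0.90194
step 4: Δp = +0.00002, p = 0.90196
step 5: Δp = +0.00000, p = 0.90196
step 6: Δp = +0.00000, p = 0.90196

0.902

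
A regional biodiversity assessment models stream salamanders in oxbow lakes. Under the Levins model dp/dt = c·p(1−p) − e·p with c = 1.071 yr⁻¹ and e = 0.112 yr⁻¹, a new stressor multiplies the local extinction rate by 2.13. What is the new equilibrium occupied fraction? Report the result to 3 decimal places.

0.777

Before: p* = 1 − 0.112/1.071 = 0.8954.
After the change, c = 1.071, e = 0.23856, so p* = 1 − 0.23856/1.071 = 0.7773.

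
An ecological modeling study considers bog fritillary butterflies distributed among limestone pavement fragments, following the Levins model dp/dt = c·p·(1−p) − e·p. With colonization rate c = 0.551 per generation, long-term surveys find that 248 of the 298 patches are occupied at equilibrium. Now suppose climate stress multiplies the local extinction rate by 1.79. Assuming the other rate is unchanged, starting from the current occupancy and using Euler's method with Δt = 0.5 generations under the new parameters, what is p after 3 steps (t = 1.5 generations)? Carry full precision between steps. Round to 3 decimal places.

0.762

Observed p* = 248/298 = 0.83221.
Balance c(1−p*) = e gives e = 0.551×(1 − 0.83221) = 0.09245.
Starting from p₀ = 0.83221; update p ← p + (dp/dt)·Δt with the new parameters.
p: 0.83221 → 0.80182  (Δp = -0.03039)
p: 0.80182 → 0.77926  (Δp = -0.02257)
p: 0.77926 → 0.76217  (Δp = -0.01709)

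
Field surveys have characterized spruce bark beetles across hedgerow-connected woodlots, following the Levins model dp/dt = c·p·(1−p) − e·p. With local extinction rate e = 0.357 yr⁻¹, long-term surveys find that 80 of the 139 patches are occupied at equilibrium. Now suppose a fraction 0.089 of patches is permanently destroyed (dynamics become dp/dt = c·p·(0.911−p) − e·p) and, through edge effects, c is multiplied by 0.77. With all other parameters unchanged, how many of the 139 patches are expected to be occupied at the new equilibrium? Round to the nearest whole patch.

50

Observed p* = 80/139 = 0.57554.
Balance c(1−p*) = e gives c = e/(1 − 0.57554) = 0.357/0.42446 = 0.84107.
New p* = 0.911 − e/c = 0.911 − 0.35700/0.64762 = 0.35975.
Expected occupied = 139 × 0.35975 = 50.01 ≈ 50.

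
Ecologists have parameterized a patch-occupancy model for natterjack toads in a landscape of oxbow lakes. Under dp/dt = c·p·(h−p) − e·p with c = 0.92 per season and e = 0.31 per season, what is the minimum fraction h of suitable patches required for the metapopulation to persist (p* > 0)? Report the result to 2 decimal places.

0.34

p* = h − e/c is positive only when h > e/c.
h_min = e/c = 0.31/0.92 = 0.3370.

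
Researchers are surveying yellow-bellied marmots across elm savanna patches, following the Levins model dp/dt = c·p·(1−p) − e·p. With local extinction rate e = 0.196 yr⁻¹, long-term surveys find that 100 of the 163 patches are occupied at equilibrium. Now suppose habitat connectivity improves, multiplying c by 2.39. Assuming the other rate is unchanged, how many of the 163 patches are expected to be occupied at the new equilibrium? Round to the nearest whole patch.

137

Observed p* = 100/163 = 0.61350.
Balance c(1−p*) = e gives c = e/(1 − 0.61350) = 0.196/0.38650 = 0.50712.
New p* = 1 − e/c = 1 − 0.19600/1.21202 = 0.83829.
Expected occupied = 163 × 0.83829 = 136.64 ≈ 137.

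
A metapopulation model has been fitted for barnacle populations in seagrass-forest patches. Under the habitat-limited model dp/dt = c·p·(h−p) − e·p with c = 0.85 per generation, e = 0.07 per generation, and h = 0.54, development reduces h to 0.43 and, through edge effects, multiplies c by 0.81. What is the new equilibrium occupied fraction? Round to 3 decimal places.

0.328

Before: p* = h − e/c = 0.54 − 0.07/0.85 = 0.54 − 0.0824 = 0.4576.
After: c = 0.6885, e = 0.07, h = 0.43; p* = 0.43 − 0.07/0.6885 = 0.3283.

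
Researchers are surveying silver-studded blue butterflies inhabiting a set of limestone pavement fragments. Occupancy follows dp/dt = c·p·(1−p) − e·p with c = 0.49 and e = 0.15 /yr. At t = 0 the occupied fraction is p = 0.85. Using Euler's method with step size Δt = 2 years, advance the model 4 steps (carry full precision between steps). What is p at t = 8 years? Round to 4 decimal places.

0.6946

Update rule: p ← p + [c·p·(1−p) − e·p]·Δt with Δt = 2.
  1  |  dp/dt·Δt = -0.130050  |  p_1 = 0.719950
  2  |  dp/dt·Δt = -0.018395  |  p_2 = 0.701555
  3  |  dp/dt·Δt = -0.005278  |  p_3 = 0.696276
  4  |  dp/dt·Δt = -0.001637  |  p_4 = 0.694640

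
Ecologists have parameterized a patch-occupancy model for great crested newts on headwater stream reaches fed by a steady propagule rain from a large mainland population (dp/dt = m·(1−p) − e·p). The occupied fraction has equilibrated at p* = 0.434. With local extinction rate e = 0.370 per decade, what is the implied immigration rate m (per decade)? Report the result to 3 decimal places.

At equilibrium m(1−p*) = e·p*, so m = e·p*/(1−p*).
m = 0.370 × 0.434 / 0.5660 = 0.1606/0.5660 = 0.2837.

0.284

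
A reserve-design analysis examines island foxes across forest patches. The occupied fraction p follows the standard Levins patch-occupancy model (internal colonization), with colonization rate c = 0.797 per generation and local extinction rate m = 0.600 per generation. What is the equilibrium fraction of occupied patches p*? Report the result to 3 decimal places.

Setting dp/dt = 0 and dividing through by p* gives c·(1−p*) = m.
So p* = 1 − m/c = 1 − 0.600/0.797 = 1 − 0.7528 = 0.2472.

0.247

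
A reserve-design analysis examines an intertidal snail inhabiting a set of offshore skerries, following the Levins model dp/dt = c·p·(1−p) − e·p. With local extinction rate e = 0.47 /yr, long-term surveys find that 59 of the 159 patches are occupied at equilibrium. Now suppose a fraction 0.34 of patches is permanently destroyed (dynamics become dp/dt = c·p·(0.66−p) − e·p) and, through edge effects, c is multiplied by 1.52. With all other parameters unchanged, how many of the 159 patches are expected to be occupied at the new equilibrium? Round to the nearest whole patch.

Observed p* = 59/159 = 0.37107.
Balance c(1−p*) = e gives c = e/(1 − 0.37107) = 0.47/0.62893 = 0.74730.
New p* = 0.66 − e/c = 0.66 − 0.47000/1.13590 = 0.24623.
Expected occupied = 159 × 0.24623 = 39.15 ≈ 39.

39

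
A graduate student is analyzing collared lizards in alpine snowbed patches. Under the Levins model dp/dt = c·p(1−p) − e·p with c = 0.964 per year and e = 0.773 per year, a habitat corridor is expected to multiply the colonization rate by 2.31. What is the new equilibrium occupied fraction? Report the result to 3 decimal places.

0.653

Before: p* = 1 − 0.773/0.964 = 0.1981.
After the change, c = 2.22684, e = 0.773, so p* = 1 − 0.773/2.22684 = 0.6529.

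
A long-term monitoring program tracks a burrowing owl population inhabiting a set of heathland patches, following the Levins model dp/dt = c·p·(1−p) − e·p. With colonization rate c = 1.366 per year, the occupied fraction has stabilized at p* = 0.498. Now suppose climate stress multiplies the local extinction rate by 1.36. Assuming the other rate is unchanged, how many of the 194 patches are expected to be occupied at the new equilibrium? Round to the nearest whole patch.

62

Balance c(1−p*) = e gives e = 1.366×(1 − 0.49800) = 0.68573.
New p* = 1 − e/c = 1 − 0.93259/1.36600 = 0.31728.
Expected occupied = 194 × 0.31728 = 61.55 ≈ 62.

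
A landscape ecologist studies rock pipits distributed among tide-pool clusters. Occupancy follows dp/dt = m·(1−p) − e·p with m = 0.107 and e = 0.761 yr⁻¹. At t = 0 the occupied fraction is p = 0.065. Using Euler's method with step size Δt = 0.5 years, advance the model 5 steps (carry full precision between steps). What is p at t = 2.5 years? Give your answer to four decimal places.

Update rule: p ← p + [m·(1−p) − e·p]·Δt with Δt = 0.5.
  1  |  dp/dt·Δt = +0.025290  |  p_1 = 0.090290
  2  |  dp/dt·Δt = +0.014314  |  p_2 = 0.104604
  3  |  dp/dt·Δt = +0.008102  |  p_3 = 0.112706
  4  |  dp/dt·Δt = +0.004586  |  p_4 = 0.117292
  5  |  dp/dt·Δt = +0.002595  |  p_5 = 0.119887

0.1199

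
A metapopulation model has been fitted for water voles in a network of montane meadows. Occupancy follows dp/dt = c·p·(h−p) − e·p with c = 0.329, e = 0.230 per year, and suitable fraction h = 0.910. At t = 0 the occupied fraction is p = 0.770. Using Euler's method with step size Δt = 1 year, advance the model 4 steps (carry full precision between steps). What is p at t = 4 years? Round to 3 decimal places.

0.440

Update rule: p ← p + [c·p·(h−p) − e·p]·Δt with Δt = 1.
p: 0.77000 → 0.62837  (Δp = -0.14163)
p: 0.62837 → 0.54206  (Δp = -0.08630)
p: 0.54206 → 0.48301  (Δp = -0.05906)
p: 0.48301 → 0.43977  (Δp = -0.04324)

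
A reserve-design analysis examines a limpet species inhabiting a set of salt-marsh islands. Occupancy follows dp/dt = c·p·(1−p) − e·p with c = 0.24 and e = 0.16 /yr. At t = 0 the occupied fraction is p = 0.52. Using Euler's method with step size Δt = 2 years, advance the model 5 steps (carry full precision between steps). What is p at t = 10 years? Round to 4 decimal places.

Update rule: p ← p + [c·p·(1−p) − e·p]·Δt with Δt = 2.
t = 2: p = 0.52000 + (-0.04659) = 0.47341
t = 4: p = 0.47341 + (-0.03183) = 0.44158
t = 6: p = 0.44158 + (-0.02294) = 0.41863
t = 8: p = 0.41863 + (-0.01714) = 0.40149
t = 10: p = 0.40149 + (-0.01314) = 0.38836

0.3884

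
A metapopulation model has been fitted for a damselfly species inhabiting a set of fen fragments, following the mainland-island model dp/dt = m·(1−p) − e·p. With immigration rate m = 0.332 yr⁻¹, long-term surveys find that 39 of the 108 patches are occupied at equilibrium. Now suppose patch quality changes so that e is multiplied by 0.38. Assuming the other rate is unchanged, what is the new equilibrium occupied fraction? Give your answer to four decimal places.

Observed p* = 39/108 = 0.36111.
Balance m(1−p*) = e·p* gives e = m(1−p*)/p* = 0.332×0.63889/0.36111 = 0.58739.
New p* = m/(m+e) = 0.33200/(0.33200+0.22321) = 0.59797.

0.5980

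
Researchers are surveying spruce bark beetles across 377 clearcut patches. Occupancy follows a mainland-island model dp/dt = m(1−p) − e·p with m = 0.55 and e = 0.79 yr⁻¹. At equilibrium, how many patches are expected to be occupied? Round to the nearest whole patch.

p* = m/(m+e) = 0.55/1.3400 = 0.4104.
Expected occupied patches = N × p* = 377 × 0.4104 = 154.74 ≈ 155.

155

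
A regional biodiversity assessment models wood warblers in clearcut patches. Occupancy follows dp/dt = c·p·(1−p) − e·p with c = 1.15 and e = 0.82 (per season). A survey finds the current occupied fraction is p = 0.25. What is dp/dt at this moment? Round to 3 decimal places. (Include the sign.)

0.011

Colonization term: c·p·(1−p) = 1.15×0.25×0.7500 = 0.21562.
Extinction term: e·p = 0.20500.
dp/dt = 0.21562 − 0.20500 = 0.01062.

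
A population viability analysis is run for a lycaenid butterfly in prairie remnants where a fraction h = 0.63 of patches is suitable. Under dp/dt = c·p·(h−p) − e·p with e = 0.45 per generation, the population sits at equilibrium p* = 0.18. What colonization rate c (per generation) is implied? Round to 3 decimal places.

At equilibrium c(h−p*) = e, so c = e/(h−p*).
c = 0.45/(0.63 − 0.18) = 0.45/0.4500 = 1.0000.

1.000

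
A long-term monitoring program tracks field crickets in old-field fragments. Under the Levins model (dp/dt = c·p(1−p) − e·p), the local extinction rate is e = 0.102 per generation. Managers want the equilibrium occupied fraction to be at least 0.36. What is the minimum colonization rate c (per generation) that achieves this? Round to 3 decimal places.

p* = 1 − e/c ≥ 0.36 requires e/c ≤ 0.6400, i.e. c ≥ e/0.6400.
c_min = 0.102/0.6400 = 0.1594.

0.159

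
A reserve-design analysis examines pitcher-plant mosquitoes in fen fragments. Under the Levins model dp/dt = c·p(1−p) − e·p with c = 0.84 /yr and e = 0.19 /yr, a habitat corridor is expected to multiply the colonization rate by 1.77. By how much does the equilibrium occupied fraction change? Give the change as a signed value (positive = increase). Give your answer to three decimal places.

Before: p* = 1 − 0.19/0.84 = 0.7738.
After the change, c = 1.4868, e = 0.19, so p* = 1 − 0.19/1.4868 = 0.8722.
Δp* = 0.8722 − 0.7738 = +0.0984.

0.098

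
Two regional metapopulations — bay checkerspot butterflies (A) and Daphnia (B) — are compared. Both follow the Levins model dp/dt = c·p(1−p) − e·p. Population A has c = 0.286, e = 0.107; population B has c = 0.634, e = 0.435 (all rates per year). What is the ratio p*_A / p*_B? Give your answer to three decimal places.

1.994

A: p*_A = 1 − 0.107/0.286 = 0.6259.
B: p*_B = 1 − 0.435/0.634 = 0.3139.
p*_A / p*_B = 0.6259/0.3139 = 1.9940.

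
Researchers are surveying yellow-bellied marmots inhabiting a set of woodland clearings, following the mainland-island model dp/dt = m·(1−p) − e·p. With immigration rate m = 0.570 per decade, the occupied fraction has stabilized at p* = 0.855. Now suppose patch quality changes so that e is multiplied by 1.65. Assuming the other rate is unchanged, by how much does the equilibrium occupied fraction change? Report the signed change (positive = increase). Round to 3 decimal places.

-0.074

Balance m(1−p*) = e·p* gives e = m(1−p*)/p* = 0.570×0.14500/0.85500 = 0.09667.
New p* = m/(m+e) = 0.57000/(0.57000+0.15951) = 0.78135.
Δp* = 0.78135 − 0.85500 = -0.07365.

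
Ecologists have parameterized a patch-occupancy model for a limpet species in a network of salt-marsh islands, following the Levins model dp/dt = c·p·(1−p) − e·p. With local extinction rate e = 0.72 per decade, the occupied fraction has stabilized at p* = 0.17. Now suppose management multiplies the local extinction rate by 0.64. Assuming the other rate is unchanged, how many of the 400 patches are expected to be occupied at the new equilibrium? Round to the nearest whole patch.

Balance c(1−p*) = e gives c = e/(1 − 0.17000) = 0.72/0.83000 = 0.86747.
New p* = 1 − e/c = 1 − 0.46080/0.86747 = 0.46880.
Expected occupied = 400 × 0.46880 = 187.52 ≈ 188.

188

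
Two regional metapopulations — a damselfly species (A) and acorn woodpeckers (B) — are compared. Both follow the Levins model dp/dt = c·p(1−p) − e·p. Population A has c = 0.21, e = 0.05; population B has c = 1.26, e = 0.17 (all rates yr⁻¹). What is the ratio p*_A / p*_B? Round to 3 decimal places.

A: p*_A = 1 − 0.05/0.21 = 0.7619.
B: p*_B = 1 − 0.17/1.26 = 0.8651.
p*_A / p*_B = 0.7619/0.8651 = 0.8807.

0.881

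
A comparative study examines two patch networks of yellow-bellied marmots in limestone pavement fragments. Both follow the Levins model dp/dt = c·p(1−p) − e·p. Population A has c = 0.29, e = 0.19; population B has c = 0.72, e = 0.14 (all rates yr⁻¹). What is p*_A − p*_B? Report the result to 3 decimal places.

A: p*_A = 1 − 0.19/0.29 = 0.3448.
B: p*_B = 1 − 0.14/0.72 = 0.8056.
p*_A − p*_B = 0.3448 − 0.8056 = -0.4607.

-0.461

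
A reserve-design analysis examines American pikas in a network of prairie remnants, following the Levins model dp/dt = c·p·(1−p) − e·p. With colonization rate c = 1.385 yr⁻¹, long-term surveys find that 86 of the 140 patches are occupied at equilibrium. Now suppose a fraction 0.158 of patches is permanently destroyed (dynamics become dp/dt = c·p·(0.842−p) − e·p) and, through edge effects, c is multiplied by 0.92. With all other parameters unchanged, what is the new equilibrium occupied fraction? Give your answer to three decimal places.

Observed p* = 86/140 = 0.61429.
Balance c(1−p*) = e gives e = 1.385×(1 − 0.61429) = 0.53421.
New p* = 0.842 − e/c = 0.842 − 0.53421/1.27420 = 0.42275.

0.423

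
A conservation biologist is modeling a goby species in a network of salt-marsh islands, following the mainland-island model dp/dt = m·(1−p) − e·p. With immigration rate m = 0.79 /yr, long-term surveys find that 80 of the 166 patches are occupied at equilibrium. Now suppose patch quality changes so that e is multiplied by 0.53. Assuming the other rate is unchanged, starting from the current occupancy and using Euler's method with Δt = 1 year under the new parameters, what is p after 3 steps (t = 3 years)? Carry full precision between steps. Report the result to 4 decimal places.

Observed p* = 80/166 = 0.48193.
Balance m(1−p*) = e·p* gives e = m(1−p*)/p* = 0.79×0.51807/0.48193 = 0.84925.
Starting from p₀ = 0.48193; update p ← p + (dp/dt)·Δt with the new parameters.
  1  |  dp/dt·Δt = +0.192360  |  p_1 = 0.674288
  2  |  dp/dt·Δt = -0.046186  |  p_2 = 0.628102
  3  |  dp/dt·Δt = +0.011089  |  p_3 = 0.639191

0.6392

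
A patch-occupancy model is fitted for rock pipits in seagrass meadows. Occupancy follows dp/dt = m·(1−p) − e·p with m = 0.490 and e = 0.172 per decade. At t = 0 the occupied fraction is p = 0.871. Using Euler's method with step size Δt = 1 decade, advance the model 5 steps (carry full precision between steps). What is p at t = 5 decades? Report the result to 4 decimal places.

0.7408

Update rule: p ← p + [m·(1−p) − e·p]·Δt with Δt = 1.
  1  |  dp/dt·Δt = -0.086602  |  p_1 = 0.784398
  2  |  dp/dt·Δt = -0.029271  |  p_2 = 0.755127
  3  |  dp/dt·Δt = -0.009894  |  p_3 = 0.745233
  4  |  dp/dt·Δt = -0.003344  |  p_4 = 0.741889
  5  |  dp/dt·Δt = -0.001130  |  p_5 = 0.740758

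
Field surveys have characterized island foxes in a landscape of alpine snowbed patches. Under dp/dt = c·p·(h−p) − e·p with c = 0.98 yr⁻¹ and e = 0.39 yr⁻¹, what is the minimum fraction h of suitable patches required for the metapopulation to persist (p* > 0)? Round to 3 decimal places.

0.398

p* = h − e/c is positive only when h > e/c.
h_min = e/c = 0.39/0.98 = 0.3980.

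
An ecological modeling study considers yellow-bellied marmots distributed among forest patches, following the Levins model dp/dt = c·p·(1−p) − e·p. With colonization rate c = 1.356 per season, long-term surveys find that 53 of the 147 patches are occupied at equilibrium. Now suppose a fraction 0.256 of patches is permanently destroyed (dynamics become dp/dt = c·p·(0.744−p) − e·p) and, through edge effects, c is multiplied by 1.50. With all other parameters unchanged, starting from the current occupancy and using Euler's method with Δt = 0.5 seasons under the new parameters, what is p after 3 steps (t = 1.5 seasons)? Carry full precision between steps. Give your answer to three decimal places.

Observed p* = 53/147 = 0.36054.
Balance c(1−p*) = e gives e = 1.356×(1 − 0.36054) = 0.86710.
Starting from p₀ = 0.36054; update p ← p + (dp/dt)·Δt with the new parameters.
p: 0.36054 → 0.34483  (Δp = -0.01571)
p: 0.34483 → 0.33532  (Δp = -0.00952)
p: 0.33532 → 0.32931  (Δp = -0.00601)

0.329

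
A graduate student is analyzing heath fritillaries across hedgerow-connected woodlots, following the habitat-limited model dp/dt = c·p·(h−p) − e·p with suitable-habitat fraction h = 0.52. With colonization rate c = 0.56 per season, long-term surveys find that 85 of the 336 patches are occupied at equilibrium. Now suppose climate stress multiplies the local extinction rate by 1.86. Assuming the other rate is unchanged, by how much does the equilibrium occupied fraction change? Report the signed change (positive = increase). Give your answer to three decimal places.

Observed p* = 85/336 = 0.25298.
Balance c(h−p*) = e gives e = 0.56×(0.52 − 0.25298) = 0.14953.
New p* = 0.52 − e/c = 0.52 − 0.27813/0.56000 = 0.02334.
Δp* = 0.02334 − 0.25298 = -0.22964.

-0.230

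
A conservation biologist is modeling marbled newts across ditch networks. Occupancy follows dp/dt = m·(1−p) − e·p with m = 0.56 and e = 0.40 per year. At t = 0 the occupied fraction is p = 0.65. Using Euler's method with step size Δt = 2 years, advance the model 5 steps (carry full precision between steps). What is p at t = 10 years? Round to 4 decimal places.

0.5394

Update rule: p ← p + [m·(1−p) − e·p]·Δt with Δt = 2.
  1  |  dp/dt·Δt = -0.128000  |  p_1 = 0.522000
  2  |  dp/dt·Δt = +0.117760  |  p_2 = 0.639760
  3  |  dp/dt·Δt = -0.108339  |  p_3 = 0.531421
  4  |  dp/dt·Δt = +0.099672  |  p_4 = 0.631093
  5  |  dp/dt·Δt = -0.091698  |  p_5 = 0.539395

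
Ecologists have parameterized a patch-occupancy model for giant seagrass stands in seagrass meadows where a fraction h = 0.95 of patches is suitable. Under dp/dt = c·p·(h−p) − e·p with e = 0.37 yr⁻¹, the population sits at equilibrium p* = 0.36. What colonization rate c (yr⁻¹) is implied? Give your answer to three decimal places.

0.627

At equilibrium c(h−p*) = e, so c = e/(h−p*).
c = 0.37/(0.95 − 0.36) = 0.37/0.5900 = 0.6271.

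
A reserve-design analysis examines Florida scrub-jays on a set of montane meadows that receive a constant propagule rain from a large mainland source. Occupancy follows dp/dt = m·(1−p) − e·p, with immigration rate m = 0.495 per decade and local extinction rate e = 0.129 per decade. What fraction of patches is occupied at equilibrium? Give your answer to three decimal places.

0.793

At equilibrium the propagule rain into empty patches balances local extinction: m(1−p*) = e·p*.
p* = m/(m+e) = 0.495/(0.495+0.129) = 0.495/0.6240 = 0.7933.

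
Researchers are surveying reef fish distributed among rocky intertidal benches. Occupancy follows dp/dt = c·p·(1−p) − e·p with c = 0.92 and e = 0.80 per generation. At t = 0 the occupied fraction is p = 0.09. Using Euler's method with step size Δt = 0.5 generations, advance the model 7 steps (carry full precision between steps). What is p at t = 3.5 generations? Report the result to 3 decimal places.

0.101

Update rule: p ← p + [c·p·(1−p) − e·p]·Δt with Δt = 0.5.
t = 0.5: p = 0.09000 + (+0.00167) = 0.09167
t = 1: p = 0.09167 + (+0.00163) = 0.09331
t = 1.5: p = 0.09331 + (+0.00159) = 0.09490
t = 2: p = 0.09490 + (+0.00155) = 0.09645
t = 2.5: p = 0.09645 + (+0.00151) = 0.09796
t = 3: p = 0.09796 + (+0.00146) = 0.09942
t = 3.5: p = 0.09942 + (+0.00142) = 0.10084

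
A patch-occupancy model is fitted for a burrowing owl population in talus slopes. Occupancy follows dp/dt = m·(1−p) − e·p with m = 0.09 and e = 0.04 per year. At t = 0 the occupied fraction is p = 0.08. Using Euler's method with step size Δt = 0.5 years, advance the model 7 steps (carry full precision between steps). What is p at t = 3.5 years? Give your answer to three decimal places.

0.310

Update rule: p ← p + [m·(1−p) − e·p]·Δt with Δt = 0.5.
t = 0.5: p = 0.08000 + (+0.03980) = 0.11980
t = 1: p = 0.11980 + (+0.03721) = 0.15701
t = 1.5: p = 0.15701 + (+0.03479) = 0.19181
t = 2: p = 0.19181 + (+0.03253) = 0.22434
t = 2.5: p = 0.22434 + (+0.03042) = 0.25476
t = 3: p = 0.25476 + (+0.02844) = 0.28320
t = 3.5: p = 0.28320 + (+0.02659) = 0.30979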